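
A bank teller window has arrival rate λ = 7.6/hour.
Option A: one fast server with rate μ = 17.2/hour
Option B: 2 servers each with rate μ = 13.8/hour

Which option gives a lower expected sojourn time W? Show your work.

Option A: single server μ = 17.2 (M/M/1)
  ρ_A = 7.6/17.2 = 0.4419
  W_A = 1/(μ-λ) = 1/(17.2-7.6) = 1/9.60 = 0.1042

Option B: 2 servers μ = 13.8 (M/M/2)
  ρ_B = λ/(cμ) = 7.6/(2×13.8) = 0.2754
  Offered load a = λ/μ = cρ = 7.6/13.8 = 0.5507
  P₀ = [ Σₙ₌₀^1 aⁿ/n! + a^2/(2!(1-ρ)) ]⁻¹
  Σ = a^0/0! + a^1/1! = 1.0000 + 0.5507 = 1.5507
  a^2/(2!(1-ρ)) = 0.3033/(2 × 0.7246) = 0.2093
  P₀ = 1/(1.5507 + 0.2093) = 0.5682
  Lq = P₀·a^2·ρ / (2!(1-ρ)²) = 0.56818 × 0.30330 × 0.27536 / (2 × 0.52510) = 0.04518
  Wq_B = Lq/λ = 0.04518/7.6 = 0.005945
  W_B = Wq_B + 1/μ = 0.005945 + 0.07246 = 0.07841

Since W_B = 0.07841 < W_A = 0.1042, Option B (multiple servers) has the shorter time in system.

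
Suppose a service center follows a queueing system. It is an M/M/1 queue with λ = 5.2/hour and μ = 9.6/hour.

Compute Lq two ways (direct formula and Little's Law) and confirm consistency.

Method 1 (direct): Lq = λ²/(μ(μ-λ)) = 27.04/(9.6 × 4.40) = 0.6402

Method 2 (Little's Law):
W = 1/(μ-λ) = 1/4.40 = 0.227273
Wq = W - 1/μ = 0.227273 - 0.104167 = 0.12311
Lq = λWq = 5.2 × 0.12311 = 0.6402 ✔ (matches Method 1)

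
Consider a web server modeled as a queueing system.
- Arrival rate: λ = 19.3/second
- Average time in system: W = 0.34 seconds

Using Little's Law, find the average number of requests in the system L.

Little's Law: L = λW
L = 19.3 × 0.34 = 6.5620 requests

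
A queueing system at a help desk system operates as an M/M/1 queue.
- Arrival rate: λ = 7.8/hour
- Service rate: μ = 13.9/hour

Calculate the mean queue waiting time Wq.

First, compute utilization: ρ = λ/μ = 7.8/13.9 = 0.5612
For M/M/1: Wq = λ/(μ(μ-λ))
Wq = 7.8/(13.9 × (13.9-7.8))
Wq = 7.8/(13.9 × 6.10)
Wq = 0.09199 hours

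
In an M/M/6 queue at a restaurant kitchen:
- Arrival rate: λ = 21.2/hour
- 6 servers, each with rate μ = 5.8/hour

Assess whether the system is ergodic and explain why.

Stability requires ρ = λ/(cμ) < 1
ρ = 21.2/(6 × 5.8) = 21.2/34.80 = 0.6092
Since 0.6092 < 1, the system is STABLE.
The servers are busy 60.92% of the time.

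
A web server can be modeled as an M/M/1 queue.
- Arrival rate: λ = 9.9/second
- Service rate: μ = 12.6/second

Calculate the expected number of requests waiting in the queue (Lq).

ρ = λ/μ = 9.9/12.6 = 0.7857
For M/M/1: Lq = λ²/(μ(μ-λ))
Lq = 98.01/(12.6 × 2.70)
Lq = 2.8810 requests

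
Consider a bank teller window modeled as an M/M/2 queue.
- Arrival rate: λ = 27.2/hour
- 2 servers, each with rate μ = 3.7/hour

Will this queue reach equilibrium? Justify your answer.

Stability requires ρ = λ/(cμ) < 1
ρ = 27.2/(2 × 3.7) = 27.2/7.40 = 3.6757
Since 3.6757 ≥ 1, the system is UNSTABLE.
Need c > λ/μ = 27.2/3.7 = 7.35.
Minimum servers needed: c = 8.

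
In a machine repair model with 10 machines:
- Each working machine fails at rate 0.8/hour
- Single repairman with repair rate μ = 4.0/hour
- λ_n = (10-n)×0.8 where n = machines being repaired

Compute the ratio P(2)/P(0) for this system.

P(2)/P(0) = ∏_{i=0}^{2-1} λ_i/μ_{i+1}
= (10-0)×0.8/4.0 × (10-1)×0.8/4.0
= 3.6000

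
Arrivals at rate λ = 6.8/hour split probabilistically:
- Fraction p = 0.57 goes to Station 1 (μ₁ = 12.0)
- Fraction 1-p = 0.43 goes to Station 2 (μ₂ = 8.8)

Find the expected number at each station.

Effective rates: λ₁ = 6.8×0.57 = 3.876, λ₂ = 6.8×0.43 = 2.924
Station 1: ρ₁ = 3.876/12.0 = 0.3230, L₁ = ρ₁/(1-ρ₁) = 0.3230/(1-0.3230) = 0.4771
Station 2: ρ₂ = 2.924/8.8 = 0.33227, L₂ = ρ₂/(1-ρ₂) = 0.33227/(1-0.33227) = 0.4976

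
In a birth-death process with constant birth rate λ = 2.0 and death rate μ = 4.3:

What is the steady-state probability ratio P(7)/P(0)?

For constant rates: P(n)/P(0) = (λ/μ)^n
P(7)/P(0) = (2.0/4.3)^7 = 0.46512^7 = 0.004709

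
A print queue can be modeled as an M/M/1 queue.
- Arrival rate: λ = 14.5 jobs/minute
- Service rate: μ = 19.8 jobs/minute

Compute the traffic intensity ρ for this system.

Server utilization: ρ = λ/μ
ρ = 14.5/19.8 = 0.7323
The server is busy 73.23% of the time.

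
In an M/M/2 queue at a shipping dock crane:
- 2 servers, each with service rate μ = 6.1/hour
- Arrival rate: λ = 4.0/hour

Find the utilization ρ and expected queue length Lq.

Traffic intensity: ρ = λ/(cμ) = 4.0/(2×6.1) = 0.3279
Since ρ = 0.3279 < 1, system is stable.
Offered load a = λ/μ = cρ = 4.0/6.1 = 0.6557
P₀ = [ Σₙ₌₀^1 aⁿ/n! + a^2/(2!(1-ρ)) ]⁻¹
Σ = a^0/0! + a^1/1! = 1.0000 + 0.6557 = 1.6557
a^2/(2!(1-ρ)) = 0.4300/(2 × 0.6721) = 0.3199
P₀ = 1/(1.6557 + 0.3199) = 0.5062
Lq = P₀·a^2·ρ / (2!(1-ρ)²) = 0.50617 × 0.42999 × 0.32787 / (2 × 0.45176) = 0.07898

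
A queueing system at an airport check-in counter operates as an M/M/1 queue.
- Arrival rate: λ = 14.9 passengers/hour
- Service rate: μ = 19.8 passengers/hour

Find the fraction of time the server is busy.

Server utilization: ρ = λ/μ
ρ = 14.9/19.8 = 0.7525
The server is busy 75.25% of the time.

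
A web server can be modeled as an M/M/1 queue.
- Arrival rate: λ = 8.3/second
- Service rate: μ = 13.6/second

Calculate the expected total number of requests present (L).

ρ = λ/μ = 8.3/13.6 = 0.6103
For M/M/1: L = λ/(μ-λ)
L = 8.3/(13.6-8.3) = 8.3/5.30
L = 1.5660 requests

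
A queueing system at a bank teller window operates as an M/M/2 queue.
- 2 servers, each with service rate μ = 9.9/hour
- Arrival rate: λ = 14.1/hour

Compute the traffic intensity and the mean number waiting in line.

Traffic intensity: ρ = λ/(cμ) = 14.1/(2×9.9) = 0.7121
Since ρ = 0.7121 < 1, system is stable.
Offered load a = λ/μ = cρ = 14.1/9.9 = 1.4242
P₀ = [ Σₙ₌₀^1 aⁿ/n! + a^2/(2!(1-ρ)) ]⁻¹
Σ = a^0/0! + a^1/1! = 1.0000 + 1.4242 = 2.4242
a^2/(2!(1-ρ)) = 2.02847/(2 × 0.287879) = 3.5231
P₀ = 1/(2.4242 + 3.5231) = 0.1681
Lq = P₀·a^2·ρ / (2!(1-ρ)²) = 0.16814 × 2.0285 × 0.71212 / (2 × 0.082874) = 1.4654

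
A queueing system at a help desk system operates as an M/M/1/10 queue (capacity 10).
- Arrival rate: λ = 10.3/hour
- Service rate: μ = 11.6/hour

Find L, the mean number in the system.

ρ = λ/μ = 10.3/11.6 = 0.88793
P₀ = (1-ρ)/(1-ρ^(K+1)) = (1-0.88793)/(1-0.88793^11) = 0.11207/0.72950 = 0.1536
P_K = P₀×ρ^K = 0.15363 × 0.88793^10 = 0.15363 × 0.30464 = 0.04680
L = ρ[1 - (K+1)ρ^K + Kρ^(K+1)] / [(1-ρ)(1-ρ^(K+1))]
L = 0.88793 × (1 - 11×0.304640 + 10×0.270499) / ((1 - 0.88793) × (1 - 0.270499)) = 3.8442 tickets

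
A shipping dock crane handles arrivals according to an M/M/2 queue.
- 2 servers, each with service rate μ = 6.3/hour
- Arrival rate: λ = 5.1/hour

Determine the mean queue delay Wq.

Traffic intensity: ρ = λ/(cμ) = 5.1/(2×6.3) = 0.4048
Since ρ = 0.4048 < 1, system is stable.
Offered load a = λ/μ = cρ = 5.1/6.3 = 0.8095
P₀ = [ Σₙ₌₀^1 aⁿ/n! + a^2/(2!(1-ρ)) ]⁻¹
Σ = a^0/0! + a^1/1! = 1.0000 + 0.8095 = 1.8095
a^2/(2!(1-ρ)) = 0.6553/(2 × 0.5952) = 0.5505
P₀ = 1/(1.8095 + 0.5505) = 0.4237
Lq = P₀·a^2·ρ / (2!(1-ρ)²) = 0.4237 × 0.6553 × 0.4048 / (2 × 0.3543) = 0.1586
Wq = Lq/λ = 0.1586/5.1 = 0.03110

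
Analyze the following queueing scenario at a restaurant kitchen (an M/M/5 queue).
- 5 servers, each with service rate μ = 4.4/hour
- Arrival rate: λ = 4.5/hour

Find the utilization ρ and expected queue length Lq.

Traffic intensity: ρ = λ/(cμ) = 4.5/(5×4.4) = 0.2045
Since ρ = 0.2045 < 1, system is stable.
Offered load a = λ/μ = cρ = 4.5/4.4 = 1.0227
P₀ = [ Σₙ₌₀^4 aⁿ/n! + a^5/(5!(1-ρ)) ]⁻¹
Σ = a^0/0! + a^1/1! + a^2/2! + a^3/3! + a^4/4! = 1.0000 + 1.0227 + 0.5230 + 0.1783 + 0.04559 = 2.7696
a^5/(5!(1-ρ)) = 1.1189/(120 × 0.7955) = 0.01172
P₀ = 1/(2.7696 + 0.01172) = 0.3595
Lq = P₀·a^5·ρ / (5!(1-ρ)²) = 0.35954 × 1.1189 × 0.20455 / (120 × 0.63275) = 0.001084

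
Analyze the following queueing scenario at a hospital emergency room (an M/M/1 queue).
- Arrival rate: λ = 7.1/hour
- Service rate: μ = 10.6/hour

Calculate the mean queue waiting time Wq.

First, compute utilization: ρ = λ/μ = 7.1/10.6 = 0.6698
For M/M/1: Wq = λ/(μ(μ-λ))
Wq = 7.1/(10.6 × (10.6-7.1))
Wq = 7.1/(10.6 × 3.50)
Wq = 0.1914 hours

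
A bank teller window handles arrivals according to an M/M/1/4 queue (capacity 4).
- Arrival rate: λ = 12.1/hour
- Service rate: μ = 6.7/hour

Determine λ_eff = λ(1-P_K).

ρ = λ/μ = 12.1/6.7 = 1.80597
P₀ = (1-ρ)/(1-ρ^(K+1)) = (1-1.80597)/(1-1.80597^5) = -0.8060/-18.2111 = 0.04426
P_K = P₀×ρ^K = 0.04426 × 1.80597^4 = 0.04426 × 10.6376 = 0.4708
λ_eff = λ(1-P_K) = 12.1 × (1 - 0.470787) = 12.1 × 0.529213 = 6.4035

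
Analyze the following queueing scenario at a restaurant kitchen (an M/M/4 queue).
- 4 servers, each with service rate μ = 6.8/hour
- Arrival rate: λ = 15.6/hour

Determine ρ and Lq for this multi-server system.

Traffic intensity: ρ = λ/(cμ) = 15.6/(4×6.8) = 0.5735
Since ρ = 0.5735 < 1, system is stable.
Offered load a = λ/μ = cρ = 15.6/6.8 = 2.2941
P₀ = [ Σₙ₌₀^3 aⁿ/n! + a^4/(4!(1-ρ)) ]⁻¹
Σ = a^0/0! + a^1/1! + a^2/2! + a^3/3! = 1.0000 + 2.2941 + 2.6315 + 2.0123 = 7.9379
a^4/(4!(1-ρ)) = 27.6989/(24 × 0.42647) = 2.7062
P₀ = 1/(7.9379 + 2.7062) = 0.09395
Lq = P₀·a^4·ρ / (4!(1-ρ)²) = 0.09395 × 27.6989 × 0.5735 / (24 × 0.1819) = 0.3419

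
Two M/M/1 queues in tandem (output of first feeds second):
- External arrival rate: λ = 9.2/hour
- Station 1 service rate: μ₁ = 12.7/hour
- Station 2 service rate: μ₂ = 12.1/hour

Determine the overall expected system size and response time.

By Jackson's theorem, each station behaves as independent M/M/1.
Station 1: ρ₁ = 9.2/12.7 = 0.7244, L₁ = ρ₁/(1-ρ₁) = λ/(μ₁-λ) = 9.2/3.50 = 2.6286
Station 2: ρ₂ = 9.2/12.1 = 0.7603, L₂ = ρ₂/(1-ρ₂) = λ/(μ₂-λ) = 9.2/2.90 = 3.1724
Total: L = L₁ + L₂ = 2.6286 + 3.1724 = 5.8010
W = L/λ = 5.8010/9.2 = 0.6305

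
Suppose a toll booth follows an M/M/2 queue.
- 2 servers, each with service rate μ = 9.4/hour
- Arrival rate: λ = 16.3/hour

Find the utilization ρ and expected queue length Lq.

Traffic intensity: ρ = λ/(cμ) = 16.3/(2×9.4) = 0.8670
Since ρ = 0.8670 < 1, system is stable.
Offered load a = λ/μ = cρ = 16.3/9.4 = 1.7340
P₀ = [ Σₙ₌₀^1 aⁿ/n! + a^2/(2!(1-ρ)) ]⁻¹
Σ = a^0/0! + a^1/1! = 1.0000 + 1.7340 = 2.7340
a^2/(2!(1-ρ)) = 3.006904/(2 × 0.1329787) = 11.3060
P₀ = 1/(2.7340 + 11.3060) = 0.07123
Lq = P₀·a^2·ρ / (2!(1-ρ)²) = 0.07122507 × 3.006904 × 0.8670213 / (2 × 0.01768334) = 5.2503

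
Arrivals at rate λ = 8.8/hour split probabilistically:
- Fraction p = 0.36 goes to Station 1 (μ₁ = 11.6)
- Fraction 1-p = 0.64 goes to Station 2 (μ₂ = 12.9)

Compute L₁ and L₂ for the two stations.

Effective rates: λ₁ = 8.8×0.36 = 3.168, λ₂ = 8.8×0.64 = 5.632
Station 1: ρ₁ = 3.168/11.6 = 0.2731, L₁ = ρ₁/(1-ρ₁) = 0.2731/(1-0.2731) = 0.3757
Station 2: ρ₂ = 5.632/12.9 = 0.4366, L₂ = ρ₂/(1-ρ₂) = 0.4366/(1-0.4366) = 0.7749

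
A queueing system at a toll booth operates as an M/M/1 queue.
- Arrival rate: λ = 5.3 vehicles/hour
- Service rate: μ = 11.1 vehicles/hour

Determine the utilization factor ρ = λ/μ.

Server utilization: ρ = λ/μ
ρ = 5.3/11.1 = 0.4775
The server is busy 47.75% of the time.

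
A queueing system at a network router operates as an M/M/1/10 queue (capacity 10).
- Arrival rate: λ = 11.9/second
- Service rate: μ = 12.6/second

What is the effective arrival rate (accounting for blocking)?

ρ = λ/μ = 11.9/12.6 = 0.944444
P₀ = (1-ρ)/(1-ρ^(K+1)) = (1-0.944444)/(1-0.944444^11) = 0.05556/0.4667 = 0.1190
P_K = P₀×ρ^K = 0.11903 × 0.944444^10 = 0.11903 × 0.56463 = 0.06721
λ_eff = λ(1-P_K) = 11.9 × (1 - 0.06721) = 11.9 × 0.93279 = 11.1002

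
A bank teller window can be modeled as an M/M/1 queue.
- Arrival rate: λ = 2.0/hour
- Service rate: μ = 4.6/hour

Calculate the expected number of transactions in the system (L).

ρ = λ/μ = 2.0/4.6 = 0.4348
For M/M/1: L = λ/(μ-λ)
L = 2.0/(4.6-2.0) = 2.0/2.60
L = 0.7692 transactions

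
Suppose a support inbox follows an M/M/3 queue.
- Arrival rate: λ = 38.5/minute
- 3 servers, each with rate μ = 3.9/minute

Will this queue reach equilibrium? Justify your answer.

Stability requires ρ = λ/(cμ) < 1
ρ = 38.5/(3 × 3.9) = 38.5/11.70 = 3.2906
Since 3.2906 ≥ 1, the system is UNSTABLE.
Need c > λ/μ = 38.5/3.9 = 9.87.
Minimum servers needed: c = 10.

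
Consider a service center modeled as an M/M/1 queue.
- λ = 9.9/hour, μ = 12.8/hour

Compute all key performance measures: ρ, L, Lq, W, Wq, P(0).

Step 1: ρ = λ/μ = 9.9/12.8 = 0.7734
Step 2: L = λ/(μ-λ) = 9.9/2.90 = 3.4138
Step 3: Lq = λ²/(μ(μ-λ)) = 98.01/(12.8×2.90) = 2.6404
Step 4: W = 1/(μ-λ) = 1/2.90 = 0.34483
Step 5: Wq = λ/(μ(μ-λ)) = 9.9/(12.8×2.90) = 0.2667
Step 6: P(0) = 1-ρ = 0.2266
Verify: L = λW = 9.9×0.34483 = 3.4138 ✔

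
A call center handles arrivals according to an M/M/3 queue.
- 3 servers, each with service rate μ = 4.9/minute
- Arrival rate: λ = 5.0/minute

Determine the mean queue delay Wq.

Traffic intensity: ρ = λ/(cμ) = 5.0/(3×4.9) = 0.3401
Since ρ = 0.3401 < 1, system is stable.
Offered load a = λ/μ = cρ = 5.0/4.9 = 1.0204
P₀ = [ Σₙ₌₀^2 aⁿ/n! + a^3/(3!(1-ρ)) ]⁻¹
Σ = a^0/0! + a^1/1! + a^2/2! = 1.0000 + 1.0204 + 0.5206 = 2.5410
a^3/(3!(1-ρ)) = 1.0625/(6 × 0.65986) = 0.2684
P₀ = 1/(2.5410 + 0.2684) = 0.3559
Lq = P₀·a^3·ρ / (3!(1-ρ)²) = 0.35595 × 1.0625 × 0.34014 / (6 × 0.43542) = 0.04924
Wq = Lq/λ = 0.04924/5.0 = 0.009848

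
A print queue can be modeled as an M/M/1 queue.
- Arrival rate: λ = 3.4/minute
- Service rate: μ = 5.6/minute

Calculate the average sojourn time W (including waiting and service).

First, compute utilization: ρ = λ/μ = 3.4/5.6 = 0.6071
For M/M/1: W = 1/(μ-λ)
W = 1/(5.6-3.4) = 1/2.20
W = 0.4545 minutes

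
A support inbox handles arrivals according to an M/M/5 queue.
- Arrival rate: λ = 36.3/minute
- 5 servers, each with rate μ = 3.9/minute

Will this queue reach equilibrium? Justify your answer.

Stability requires ρ = λ/(cμ) < 1
ρ = 36.3/(5 × 3.9) = 36.3/19.50 = 1.8615
Since 1.8615 ≥ 1, the system is UNSTABLE.
Need c > λ/μ = 36.3/3.9 = 9.31.
Minimum servers needed: c = 10.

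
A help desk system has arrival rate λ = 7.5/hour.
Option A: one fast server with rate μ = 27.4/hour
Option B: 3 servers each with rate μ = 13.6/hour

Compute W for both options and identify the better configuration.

Option A: single server μ = 27.4 (M/M/1)
  ρ_A = 7.5/27.4 = 0.2737
  W_A = 1/(μ-λ) = 1/(27.4-7.5) = 1/19.90 = 0.05025

Option B: 3 servers μ = 13.6 (M/M/3)
  ρ_B = λ/(cμ) = 7.5/(3×13.6) = 0.1838
  Offered load a = λ/μ = cρ = 7.5/13.6 = 0.5515
  P₀ = [ Σₙ₌₀^2 aⁿ/n! + a^3/(3!(1-ρ)) ]⁻¹
  Σ = a^0/0! + a^1/1! + a^2/2! = 1.0000 + 0.55147 + 0.15206 = 1.7035
  a^3/(3!(1-ρ)) = 0.16771/(6 × 0.81618) = 0.03425
  P₀ = 1/(1.70353 + 0.0342477) = 0.5754
  Lq = P₀·a^3·ρ / (3!(1-ρ)²) = 0.57545 × 0.16771 × 0.18382 / (6 × 0.66614) = 0.004439
  Wq_B = Lq/λ = 0.0044387/7.5 = 0.0005918
  W_B = Wq_B + 1/μ = 0.0005918 + 0.07353 = 0.07412

Since W_A = 0.05025 < W_B = 0.07412, Option A (single fast server) has the shorter time in system.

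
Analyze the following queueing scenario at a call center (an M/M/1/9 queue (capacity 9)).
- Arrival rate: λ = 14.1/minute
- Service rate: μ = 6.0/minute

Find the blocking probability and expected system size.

ρ = λ/μ = 14.1/6.0 = 2.3500
P₀ = (1-ρ)/(1-ρ^(K+1)) = (1-2.3500)/(1-2.3500^10) = -1.3500/-5135.6340 = 0.0002629
P_K = P₀×ρ^K = 0.0002629 × 2.3500^9 = 0.0002629 × 2185.8017 = 0.5746
Blocking probability P_9 = 0.5746 (57.46%)
L = ρ[1 - (K+1)ρ^K + Kρ^(K+1)] / [(1-ρ)(1-ρ^(K+1))]
L = 2.3500 × (1 - 10×2185.8017 + 9×5136.6340) / ((1 - 2.3500) × (1 - 5136.6340)) = 8.2612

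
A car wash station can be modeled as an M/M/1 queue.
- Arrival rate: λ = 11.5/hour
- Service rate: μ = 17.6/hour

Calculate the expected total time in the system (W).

First, compute utilization: ρ = λ/μ = 11.5/17.6 = 0.6534
For M/M/1: W = 1/(μ-λ)
W = 1/(17.6-11.5) = 1/6.10
W = 0.1639 hours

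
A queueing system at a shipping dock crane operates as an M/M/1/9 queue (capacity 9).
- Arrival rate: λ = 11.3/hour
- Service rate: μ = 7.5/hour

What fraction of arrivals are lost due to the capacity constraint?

ρ = λ/μ = 11.3/7.5 = 1.50667
P₀ = (1-ρ)/(1-ρ^(K+1)) = (1-1.50667)/(1-1.50667^10) = -0.5067/-59.2811 = 0.008547
P_K = P₀×ρ^K = 0.008547 × 1.50667^9 = 0.008547 × 40.0095 = 0.3420
Blocking probability = 34.20%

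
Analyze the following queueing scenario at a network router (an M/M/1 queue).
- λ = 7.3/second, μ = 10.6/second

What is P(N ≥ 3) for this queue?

ρ = λ/μ = 7.3/10.6 = 0.68868
P(N ≥ n) = ρⁿ
P(N ≥ 3) = 0.68868^3
P(N ≥ 3) = 0.3266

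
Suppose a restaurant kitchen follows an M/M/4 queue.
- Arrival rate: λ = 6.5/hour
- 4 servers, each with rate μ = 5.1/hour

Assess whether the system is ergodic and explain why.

Stability requires ρ = λ/(cμ) < 1
ρ = 6.5/(4 × 5.1) = 6.5/20.40 = 0.3186
Since 0.3186 < 1, the system is STABLE.
The servers are busy 31.86% of the time.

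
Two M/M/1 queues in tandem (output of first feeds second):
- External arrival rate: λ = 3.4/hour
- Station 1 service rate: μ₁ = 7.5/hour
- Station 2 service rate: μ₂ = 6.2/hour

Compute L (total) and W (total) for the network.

By Jackson's theorem, each station behaves as independent M/M/1.
Station 1: ρ₁ = 3.4/7.5 = 0.4533, L₁ = ρ₁/(1-ρ₁) = λ/(μ₁-λ) = 3.4/4.10 = 0.8292683
Station 2: ρ₂ = 3.4/6.2 = 0.5484, L₂ = ρ₂/(1-ρ₂) = λ/(μ₂-λ) = 3.4/2.80 = 1.214286
Total: L = L₁ + L₂ = 0.8292683 + 1.214286 = 2.04355
W = L/λ = 2.04355/3.4 = 0.6010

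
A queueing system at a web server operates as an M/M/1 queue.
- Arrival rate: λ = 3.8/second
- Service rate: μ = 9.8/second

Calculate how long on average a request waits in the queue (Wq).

First, compute utilization: ρ = λ/μ = 3.8/9.8 = 0.3878
For M/M/1: Wq = λ/(μ(μ-λ))
Wq = 3.8/(9.8 × (9.8-3.8))
Wq = 3.8/(9.8 × 6.00)
Wq = 0.06463 seconds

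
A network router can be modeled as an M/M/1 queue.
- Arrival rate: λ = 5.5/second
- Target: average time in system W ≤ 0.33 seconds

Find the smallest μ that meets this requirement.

For M/M/1: W = 1/(μ-λ)
Need W ≤ 0.33, so 1/(μ-λ) ≤ 0.33
μ - λ ≥ 1/0.33 = 3.0303
μ ≥ 5.5 + 3.0303 = 8.5303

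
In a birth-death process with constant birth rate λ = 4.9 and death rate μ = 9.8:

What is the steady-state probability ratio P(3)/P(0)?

For constant rates: P(n)/P(0) = (λ/μ)^n
P(3)/P(0) = (4.9/9.8)^3 = 0.5000^3 = 0.1250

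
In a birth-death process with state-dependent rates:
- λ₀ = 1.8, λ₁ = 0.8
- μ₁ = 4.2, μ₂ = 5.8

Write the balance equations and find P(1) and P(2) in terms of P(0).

Balance equations:
State 0: λ₀P₀ = μ₁P₁ → P₁ = (λ₀/μ₁)P₀ = (1.8/4.2)P₀ = 0.4286P₀
State 1: P₂ = (λ₀λ₁)/(μ₁μ₂)P₀ = (1.8×0.8)/(4.2×5.8)P₀ = 0.05911P₀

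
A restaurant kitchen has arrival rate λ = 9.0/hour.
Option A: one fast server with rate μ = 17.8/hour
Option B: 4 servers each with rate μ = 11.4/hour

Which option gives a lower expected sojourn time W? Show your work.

Option A: single server μ = 17.8 (M/M/1)
  ρ_A = 9.0/17.8 = 0.5056
  W_A = 1/(μ-λ) = 1/(17.8-9.0) = 1/8.80 = 0.1136

Option B: 4 servers μ = 11.4 (M/M/4)
  ρ_B = λ/(cμ) = 9.0/(4×11.4) = 0.1974
  Offered load a = λ/μ = cρ = 9.0/11.4 = 0.7895
  P₀ = [ Σₙ₌₀^3 aⁿ/n! + a^4/(4!(1-ρ)) ]⁻¹
  Σ = a^0/0! + a^1/1! + a^2/2! + a^3/3! = 1.0000 + 0.7895 + 0.3116 + 0.08201 = 2.1831
  a^4/(4!(1-ρ)) = 0.3885/(24 × 0.8026) = 0.02017
  P₀ = 1/(2.1831 + 0.02017) = 0.4539
  Lq = P₀·a^4·ρ / (4!(1-ρ)²) = 0.4539 × 0.3885 × 0.1974 / (24 × 0.6442) = 0.002251
  Wq_B = Lq/λ = 0.002251/9.0 = 0.0002501
  W_B = Wq_B + 1/μ = 0.0002501 + 0.08772 = 0.08797

Since W_B = 0.08797 < W_A = 0.1136, Option B (multiple servers) has the shorter time in system.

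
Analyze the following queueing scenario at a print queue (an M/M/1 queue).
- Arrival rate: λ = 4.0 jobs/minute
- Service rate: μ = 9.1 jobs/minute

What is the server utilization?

Server utilization: ρ = λ/μ
ρ = 4.0/9.1 = 0.4396
The server is busy 43.96% of the time.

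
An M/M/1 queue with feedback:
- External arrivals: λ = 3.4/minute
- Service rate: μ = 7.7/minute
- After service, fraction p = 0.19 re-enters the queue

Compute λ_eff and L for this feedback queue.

Effective arrival rate: λ_eff = λ/(1-p) = 3.4/(1-0.19) = 3.4/0.81 = 4.1975
ρ = λ_eff/μ = 4.1975/7.7 = 0.54513
L = ρ/(1-ρ) = 0.54513/(1-0.54513) = 1.1984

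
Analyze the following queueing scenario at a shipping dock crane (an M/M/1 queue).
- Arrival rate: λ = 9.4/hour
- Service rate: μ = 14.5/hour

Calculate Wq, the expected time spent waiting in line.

First, compute utilization: ρ = λ/μ = 9.4/14.5 = 0.6483
For M/M/1: Wq = λ/(μ(μ-λ))
Wq = 9.4/(14.5 × (14.5-9.4))
Wq = 9.4/(14.5 × 5.10)
Wq = 0.1271 hours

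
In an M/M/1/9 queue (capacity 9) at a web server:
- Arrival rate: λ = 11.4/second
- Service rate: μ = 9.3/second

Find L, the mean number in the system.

ρ = λ/μ = 11.4/9.3 = 1.22581
P₀ = (1-ρ)/(1-ρ^(K+1)) = (1-1.22581)/(1-1.22581^10) = -0.22581/-6.6600 = 0.03391
P_K = P₀×ρ^K = 0.03391 × 1.22581^9 = 0.03391 × 6.2490 = 0.2119
L = ρ[1 - (K+1)ρ^K + Kρ^(K+1)] / [(1-ρ)(1-ρ^(K+1))]
L = 1.22581 × (1 - 10×6.24897 + 9×7.66005) / ((1 - 1.22581) × (1 - 7.66005)) = 6.0730 requests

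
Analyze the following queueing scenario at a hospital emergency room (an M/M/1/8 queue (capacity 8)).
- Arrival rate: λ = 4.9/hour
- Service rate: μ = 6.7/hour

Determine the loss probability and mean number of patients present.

ρ = λ/μ = 4.9/6.7 = 0.73134
P₀ = (1-ρ)/(1-ρ^(K+1)) = (1-0.73134)/(1-0.73134^9) = 0.2687/0.9401 = 0.2858
P_K = P₀×ρ^K = 0.2858 × 0.73134^8 = 0.2858 × 0.08184 = 0.02339
Blocking probability P_8 = 0.02339 (2.34%)
L = ρ[1 - (K+1)ρ^K + Kρ^(K+1)] / [(1-ρ)(1-ρ^(K+1))]
L = 0.73134 × (1 - 9×0.081838 + 8×0.059851) / ((1 - 0.73134) × (1 - 0.059851)) = 2.1492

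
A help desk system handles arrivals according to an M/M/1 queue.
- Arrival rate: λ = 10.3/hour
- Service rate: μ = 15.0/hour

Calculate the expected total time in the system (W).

First, compute utilization: ρ = λ/μ = 10.3/15.0 = 0.6867
For M/M/1: W = 1/(μ-λ)
W = 1/(15.0-10.3) = 1/4.70
W = 0.2128 hours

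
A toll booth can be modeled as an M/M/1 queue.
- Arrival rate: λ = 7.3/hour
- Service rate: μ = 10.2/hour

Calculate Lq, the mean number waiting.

ρ = λ/μ = 7.3/10.2 = 0.7157
For M/M/1: Lq = λ²/(μ(μ-λ))
Lq = 53.29/(10.2 × 2.90)
Lq = 1.8016 vehicles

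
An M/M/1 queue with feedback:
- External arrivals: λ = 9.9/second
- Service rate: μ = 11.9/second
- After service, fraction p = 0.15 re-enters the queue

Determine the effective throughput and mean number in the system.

Effective arrival rate: λ_eff = λ/(1-p) = 9.9/(1-0.15) = 9.9/0.85 = 11.6470588
ρ = λ_eff/μ = 11.6470588/11.9 = 0.97874444
L = ρ/(1-ρ) = 0.97874444/(1-0.97874444) = 46.0465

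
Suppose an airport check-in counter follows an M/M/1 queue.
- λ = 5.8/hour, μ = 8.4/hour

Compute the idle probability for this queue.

ρ = λ/μ = 5.8/8.4 = 0.6905
P(0) = 1 - ρ = 1 - 0.6905 = 0.3095
The server is idle 30.95% of the time.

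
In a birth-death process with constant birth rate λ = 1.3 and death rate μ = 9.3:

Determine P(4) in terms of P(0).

For constant rates: P(n)/P(0) = (λ/μ)^n
P(4)/P(0) = (1.3/9.3)^4 = 0.13978^4 = 0.0003818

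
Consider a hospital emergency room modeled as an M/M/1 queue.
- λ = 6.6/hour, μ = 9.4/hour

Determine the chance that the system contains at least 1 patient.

ρ = λ/μ = 6.6/9.4 = 0.7021
P(N ≥ n) = ρⁿ
P(N ≥ 1) = 0.7021^1
P(N ≥ 1) = 0.7021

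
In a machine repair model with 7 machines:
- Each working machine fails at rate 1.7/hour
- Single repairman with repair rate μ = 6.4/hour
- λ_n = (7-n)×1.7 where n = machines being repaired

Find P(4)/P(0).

P(4)/P(0) = ∏_{i=0}^{4-1} λ_i/μ_{i+1}
= (7-0)×1.7/6.4 × (7-1)×1.7/6.4 × (7-2)×1.7/6.4 × (7-3)×1.7/6.4
= 4.1817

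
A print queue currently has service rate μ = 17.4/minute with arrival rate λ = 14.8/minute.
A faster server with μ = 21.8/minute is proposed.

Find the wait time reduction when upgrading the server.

System 1: ρ₁ = 14.8/17.4 = 0.8506, W₁ = 1/(17.4-14.8) = 0.38462
System 2: ρ₂ = 14.8/21.8 = 0.6789, W₂ = 1/(21.8-14.8) = 0.14286
Improvement: (W₁-W₂)/W₁ = (0.38462-0.14286)/0.38462 = 62.86%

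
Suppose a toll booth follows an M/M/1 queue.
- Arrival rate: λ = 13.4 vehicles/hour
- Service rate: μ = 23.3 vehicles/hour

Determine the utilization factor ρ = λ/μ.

Server utilization: ρ = λ/μ
ρ = 13.4/23.3 = 0.5751
The server is busy 57.51% of the time.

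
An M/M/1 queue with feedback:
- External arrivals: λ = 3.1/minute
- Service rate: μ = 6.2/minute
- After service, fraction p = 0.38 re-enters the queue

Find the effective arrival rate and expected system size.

Effective arrival rate: λ_eff = λ/(1-p) = 3.1/(1-0.38) = 3.1/0.62 = 5.0000
ρ = λ_eff/μ = 5.0000/6.2 = 0.806452
L = ρ/(1-ρ) = 0.806452/(1-0.806452) = 4.1667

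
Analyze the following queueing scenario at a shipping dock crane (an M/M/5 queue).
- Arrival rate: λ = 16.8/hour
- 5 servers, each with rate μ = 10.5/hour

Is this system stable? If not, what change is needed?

Stability requires ρ = λ/(cμ) < 1
ρ = 16.8/(5 × 10.5) = 16.8/52.50 = 0.3200
Since 0.3200 < 1, the system is STABLE.
The servers are busy 32.00% of the time.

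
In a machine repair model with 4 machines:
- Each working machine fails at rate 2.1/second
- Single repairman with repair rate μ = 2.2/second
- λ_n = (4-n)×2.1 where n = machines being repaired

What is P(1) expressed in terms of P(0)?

P(1)/P(0) = ∏_{i=0}^{1-1} λ_i/μ_{i+1}
= (4-0)×2.1/2.2
= 3.8182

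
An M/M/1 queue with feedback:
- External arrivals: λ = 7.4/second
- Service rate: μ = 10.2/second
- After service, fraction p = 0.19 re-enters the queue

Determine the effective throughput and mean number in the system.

Effective arrival rate: λ_eff = λ/(1-p) = 7.4/(1-0.19) = 7.4/0.81 = 9.1358
ρ = λ_eff/μ = 9.1358/10.2 = 0.895667
L = ρ/(1-ρ) = 0.895667/(1-0.895667) = 8.5847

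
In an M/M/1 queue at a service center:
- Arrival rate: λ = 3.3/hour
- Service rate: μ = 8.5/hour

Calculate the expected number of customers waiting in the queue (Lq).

ρ = λ/μ = 3.3/8.5 = 0.3882
For M/M/1: Lq = λ²/(μ(μ-λ))
Lq = 10.89/(8.5 × 5.20)
Lq = 0.2464 customers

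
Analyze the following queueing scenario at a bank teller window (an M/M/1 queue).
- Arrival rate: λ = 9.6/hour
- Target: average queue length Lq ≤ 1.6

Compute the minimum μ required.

For M/M/1: Lq = λ²/(μ(μ-λ))
Need Lq ≤ 1.6, i.e. μ(μ-λ) ≥ λ²/1.6
μ² - 9.6μ - 92.16/1.6 ≥ 0  →  μ² - 9.6μ - 57.6000 ≥ 0
Quadratic formula (positive root): μ = [λ + √(λ² + 4×57.6000)]/2
Discriminant: 92.16 + 4×57.6000 = 322.5600, √322.5600 = 17.9600
μ ≥ (9.6 + 17.9600)/2 = 13.7800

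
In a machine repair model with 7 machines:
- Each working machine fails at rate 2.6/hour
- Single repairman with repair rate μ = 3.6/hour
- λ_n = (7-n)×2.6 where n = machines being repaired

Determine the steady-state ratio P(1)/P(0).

P(1)/P(0) = ∏_{i=0}^{1-1} λ_i/μ_{i+1}
= (7-0)×2.6/3.6
= 5.0556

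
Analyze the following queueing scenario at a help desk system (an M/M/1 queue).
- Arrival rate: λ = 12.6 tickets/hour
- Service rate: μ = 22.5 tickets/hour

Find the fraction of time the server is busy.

Server utilization: ρ = λ/μ
ρ = 12.6/22.5 = 0.5600
The server is busy 56.00% of the time.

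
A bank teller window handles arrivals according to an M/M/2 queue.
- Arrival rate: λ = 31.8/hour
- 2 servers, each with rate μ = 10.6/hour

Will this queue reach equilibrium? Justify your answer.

Stability requires ρ = λ/(cμ) < 1
ρ = 31.8/(2 × 10.6) = 31.8/21.20 = 1.5000
Since 1.5000 ≥ 1, the system is UNSTABLE.
Need c > λ/μ = 31.8/10.6 = 3.00.
Minimum servers needed: c = 4.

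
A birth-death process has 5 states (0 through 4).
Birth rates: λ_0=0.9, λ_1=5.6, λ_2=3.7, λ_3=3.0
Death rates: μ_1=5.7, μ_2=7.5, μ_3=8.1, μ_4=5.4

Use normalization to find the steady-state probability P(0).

Ratios P(n)/P(0) = (λ₀···λₙ₋₁)/(μ₁···μₙ):
P(1)/P(0) = (0.9)/(5.7) = 0.1579
P(2)/P(0) = (0.9×5.6)/(5.7×7.5) = 0.1179
P(3)/P(0) = (0.9×5.6×3.7)/(5.7×7.5×8.1) = 0.05385
P(4)/P(0) = (0.9×5.6×3.7×3.0)/(5.7×7.5×8.1×5.4) = 0.02992

Normalization: ∑ P(n) = 1
P(0) × (1.0000 + 0.1579 + 0.1179 + 0.05385 + 0.02992) = 1
P(0) × 1.3596 = 1
P(0) = 1/1.3596 = 0.7355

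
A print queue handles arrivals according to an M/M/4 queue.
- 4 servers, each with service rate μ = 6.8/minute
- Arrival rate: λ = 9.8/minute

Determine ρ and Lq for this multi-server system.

Traffic intensity: ρ = λ/(cμ) = 9.8/(4×6.8) = 0.3603
Since ρ = 0.3603 < 1, system is stable.
Offered load a = λ/μ = cρ = 9.8/6.8 = 1.4412
P₀ = [ Σₙ₌₀^3 aⁿ/n! + a^4/(4!(1-ρ)) ]⁻¹
Σ = a^0/0! + a^1/1! + a^2/2! + a^3/3! = 1.0000 + 1.4412 + 1.0385 + 0.4989 = 3.9786
a^4/(4!(1-ρ)) = 4.3139/(24 × 0.6397) = 0.2810
P₀ = 1/(3.9786 + 0.2810) = 0.2348
Lq = P₀·a^4·ρ / (4!(1-ρ)²) = 0.23477 × 4.3139 × 0.36029 / (24 × 0.40922) = 0.03715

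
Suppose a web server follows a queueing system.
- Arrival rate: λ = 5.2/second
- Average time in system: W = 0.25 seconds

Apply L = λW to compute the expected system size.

Little's Law: L = λW
L = 5.2 × 0.25 = 1.3000 requests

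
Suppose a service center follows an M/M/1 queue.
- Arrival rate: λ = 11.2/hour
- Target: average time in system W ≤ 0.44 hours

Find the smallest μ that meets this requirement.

For M/M/1: W = 1/(μ-λ)
Need W ≤ 0.44, so 1/(μ-λ) ≤ 0.44
μ - λ ≥ 1/0.44 = 2.2727
μ ≥ 11.2 + 2.2727 = 13.4727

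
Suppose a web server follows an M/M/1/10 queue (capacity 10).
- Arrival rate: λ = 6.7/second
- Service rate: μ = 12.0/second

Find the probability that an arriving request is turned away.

ρ = λ/μ = 6.7/12.0 = 0.55833
P₀ = (1-ρ)/(1-ρ^(K+1)) = (1-0.55833)/(1-0.55833^11) = 0.4417/0.9984 = 0.4424
P_K = P₀×ρ^K = 0.4424 × 0.55833^10 = 0.4424 × 0.002944 = 0.001302
Blocking probability = 0.13%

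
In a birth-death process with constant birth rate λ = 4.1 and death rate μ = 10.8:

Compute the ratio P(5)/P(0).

For constant rates: P(n)/P(0) = (λ/μ)^n
P(5)/P(0) = (4.1/10.8)^5 = 0.37963^5 = 0.007885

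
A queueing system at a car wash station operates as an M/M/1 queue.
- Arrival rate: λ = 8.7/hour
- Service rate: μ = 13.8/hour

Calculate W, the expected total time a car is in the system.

First, compute utilization: ρ = λ/μ = 8.7/13.8 = 0.6304
For M/M/1: W = 1/(μ-λ)
W = 1/(13.8-8.7) = 1/5.10
W = 0.1961 hours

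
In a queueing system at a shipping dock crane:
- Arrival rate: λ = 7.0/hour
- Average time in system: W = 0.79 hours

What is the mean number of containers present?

Little's Law: L = λW
L = 7.0 × 0.79 = 5.5300 containers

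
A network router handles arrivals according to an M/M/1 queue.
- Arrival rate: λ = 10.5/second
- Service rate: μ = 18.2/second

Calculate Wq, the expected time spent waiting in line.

First, compute utilization: ρ = λ/μ = 10.5/18.2 = 0.5769
For M/M/1: Wq = λ/(μ(μ-λ))
Wq = 10.5/(18.2 × (18.2-10.5))
Wq = 10.5/(18.2 × 7.70)
Wq = 0.07493 seconds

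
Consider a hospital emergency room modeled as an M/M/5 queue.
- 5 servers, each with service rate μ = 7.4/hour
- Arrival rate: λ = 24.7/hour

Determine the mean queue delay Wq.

Traffic intensity: ρ = λ/(cμ) = 24.7/(5×7.4) = 0.6676
Since ρ = 0.6676 < 1, system is stable.
Offered load a = λ/μ = cρ = 24.7/7.4 = 3.3378
P₀ = [ Σₙ₌₀^4 aⁿ/n! + a^5/(5!(1-ρ)) ]⁻¹
Σ = a^0/0! + a^1/1! + a^2/2! + a^3/3! + a^4/4! = 1.0000 + 3.3378 + 5.5706 + 6.1979 + 5.1719 = 21.2782
a^5/(5!(1-ρ)) = 414.3107/(120 × 0.3324324) = 10.3858
P₀ = 1/(21.2782 + 10.3858) = 0.03158
Lq = P₀·a^5·ρ / (5!(1-ρ)²) = 0.03158 × 414.3107 × 0.6676 / (120 × 0.1105) = 0.6587
Wq = Lq/λ = 0.6587/24.7 = 0.02667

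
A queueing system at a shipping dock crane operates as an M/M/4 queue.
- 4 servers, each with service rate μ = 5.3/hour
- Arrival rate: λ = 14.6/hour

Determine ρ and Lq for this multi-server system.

Traffic intensity: ρ = λ/(cμ) = 14.6/(4×5.3) = 0.6887
Since ρ = 0.6887 < 1, system is stable.
Offered load a = λ/μ = cρ = 14.6/5.3 = 2.7547
P₀ = [ Σₙ₌₀^3 aⁿ/n! + a^4/(4!(1-ρ)) ]⁻¹
Σ = a^0/0! + a^1/1! + a^2/2! + a^3/3! = 1.00000 + 2.75472 + 3.79423 + 3.48401 = 11.0330
a^4/(4!(1-ρ)) = 57.5848/(24 × 0.31132) = 7.7071
P₀ = 1/(11.0330 + 7.7071) = 0.05336
Lq = P₀·a^4·ρ / (4!(1-ρ)²) = 0.05336 × 57.5848 × 0.6887 / (24 × 0.09692) = 0.9098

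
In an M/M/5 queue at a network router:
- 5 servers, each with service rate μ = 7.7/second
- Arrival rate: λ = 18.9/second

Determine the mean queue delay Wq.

Traffic intensity: ρ = λ/(cμ) = 18.9/(5×7.7) = 0.4909
Since ρ = 0.4909 < 1, system is stable.
Offered load a = λ/μ = cρ = 18.9/7.7 = 2.4545
P₀ = [ Σₙ₌₀^4 aⁿ/n! + a^5/(5!(1-ρ)) ]⁻¹
Σ = a^0/0! + a^1/1! + a^2/2! + a^3/3! + a^4/4! = 1.00000 + 2.45455 + 3.01240 + 2.46469 + 1.51242 = 10.4441
a^5/(5!(1-ρ)) = 89.0954/(120 × 0.5091) = 1.4584
P₀ = 1/(10.4441 + 1.4584) = 0.08402
Lq = P₀·a^5·ρ / (5!(1-ρ)²) = 0.084016 × 89.0954 × 0.49091 / (120 × 0.25917) = 0.1182
Wq = Lq/λ = 0.118154/18.9 = 0.006252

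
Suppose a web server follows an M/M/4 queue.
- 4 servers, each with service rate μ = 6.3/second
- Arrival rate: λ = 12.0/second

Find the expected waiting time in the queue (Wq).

Traffic intensity: ρ = λ/(cμ) = 12.0/(4×6.3) = 0.4762
Since ρ = 0.4762 < 1, system is stable.
Offered load a = λ/μ = cρ = 12.0/6.3 = 1.9048
P₀ = [ Σₙ₌₀^3 aⁿ/n! + a^4/(4!(1-ρ)) ]⁻¹
Σ = a^0/0! + a^1/1! + a^2/2! + a^3/3! = 1.00000 + 1.90476 + 1.81406 + 1.15178 = 5.8706
a^4/(4!(1-ρ)) = 13.1632/(24 × 0.5238) = 1.0471
P₀ = 1/(5.8706 + 1.0471) = 0.1446
Lq = P₀·a^4·ρ / (4!(1-ρ)²) = 0.1446 × 13.1632 × 0.4762 / (24 × 0.2744) = 0.1376
Wq = Lq/λ = 0.1376/12.0 = 0.01147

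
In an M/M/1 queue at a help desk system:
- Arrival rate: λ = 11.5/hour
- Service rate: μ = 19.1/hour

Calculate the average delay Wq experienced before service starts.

First, compute utilization: ρ = λ/μ = 11.5/19.1 = 0.6021
For M/M/1: Wq = λ/(μ(μ-λ))
Wq = 11.5/(19.1 × (19.1-11.5))
Wq = 11.5/(19.1 × 7.60)
Wq = 0.07922 hours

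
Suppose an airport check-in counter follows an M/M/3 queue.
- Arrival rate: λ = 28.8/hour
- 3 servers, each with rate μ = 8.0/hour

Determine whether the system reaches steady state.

Stability requires ρ = λ/(cμ) < 1
ρ = 28.8/(3 × 8.0) = 28.8/24.00 = 1.2000
Since 1.2000 ≥ 1, the system is UNSTABLE.
Need c > λ/μ = 28.8/8.0 = 3.60.
Minimum servers needed: c = 4.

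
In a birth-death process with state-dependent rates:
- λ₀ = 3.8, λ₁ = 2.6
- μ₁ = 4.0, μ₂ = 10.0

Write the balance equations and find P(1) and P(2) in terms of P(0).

Balance equations:
State 0: λ₀P₀ = μ₁P₁ → P₁ = (λ₀/μ₁)P₀ = (3.8/4.0)P₀ = 0.9500P₀
State 1: P₂ = (λ₀λ₁)/(μ₁μ₂)P₀ = (3.8×2.6)/(4.0×10.0)P₀ = 0.2470P₀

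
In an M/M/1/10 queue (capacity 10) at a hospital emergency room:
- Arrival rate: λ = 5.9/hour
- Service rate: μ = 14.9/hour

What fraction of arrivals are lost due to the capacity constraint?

ρ = λ/μ = 5.9/14.9 = 0.395973
P₀ = (1-ρ)/(1-ρ^(K+1)) = (1-0.395973)/(1-0.395973^11) = 0.6040/1.0000 = 0.6040
P_K = P₀×ρ^K = 0.6040 × 0.395973^10 = 0.6040 × 0.00009477 = 0.00005724
Blocking probability = 0.005724%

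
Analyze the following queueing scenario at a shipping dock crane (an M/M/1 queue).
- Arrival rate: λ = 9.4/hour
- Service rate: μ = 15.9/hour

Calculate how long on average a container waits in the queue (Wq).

First, compute utilization: ρ = λ/μ = 9.4/15.9 = 0.5912
For M/M/1: Wq = λ/(μ(μ-λ))
Wq = 9.4/(15.9 × (15.9-9.4))
Wq = 9.4/(15.9 × 6.50)
Wq = 0.09095 hours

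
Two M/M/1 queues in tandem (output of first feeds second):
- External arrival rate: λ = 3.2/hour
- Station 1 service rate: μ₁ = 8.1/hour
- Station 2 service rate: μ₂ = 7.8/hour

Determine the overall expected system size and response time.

By Jackson's theorem, each station behaves as independent M/M/1.
Station 1: ρ₁ = 3.2/8.1 = 0.3951, L₁ = ρ₁/(1-ρ₁) = λ/(μ₁-λ) = 3.2/4.90 = 0.65306
Station 2: ρ₂ = 3.2/7.8 = 0.4103, L₂ = ρ₂/(1-ρ₂) = λ/(μ₂-λ) = 3.2/4.60 = 0.69565
Total: L = L₁ + L₂ = 0.65306 + 0.69565 = 1.3487
W = L/λ = 1.3487/3.2 = 0.4215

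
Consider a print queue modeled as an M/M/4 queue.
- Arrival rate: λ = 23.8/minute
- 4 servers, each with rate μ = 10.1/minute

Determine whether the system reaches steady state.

Stability requires ρ = λ/(cμ) < 1
ρ = 23.8/(4 × 10.1) = 23.8/40.40 = 0.5891
Since 0.5891 < 1, the system is STABLE.
The servers are busy 58.91% of the time.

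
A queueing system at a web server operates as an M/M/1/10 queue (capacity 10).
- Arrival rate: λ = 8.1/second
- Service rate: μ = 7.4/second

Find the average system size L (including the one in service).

ρ = λ/μ = 8.1/7.4 = 1.0946
P₀ = (1-ρ)/(1-ρ^(K+1)) = (1-1.0946)/(1-1.0946^11) = -0.09460/-1.7028 = 0.05556
P_K = P₀×ρ^K = 0.05556 × 1.0946^10 = 0.05556 × 2.4692 = 0.1372
L = ρ[1 - (K+1)ρ^K + Kρ^(K+1)] / [(1-ρ)(1-ρ^(K+1))]
L = 1.0946 × (1 - 11×2.469190 + 10×2.702775) / ((1 - 1.0946) × (1 - 2.702775)) = 5.8892 requests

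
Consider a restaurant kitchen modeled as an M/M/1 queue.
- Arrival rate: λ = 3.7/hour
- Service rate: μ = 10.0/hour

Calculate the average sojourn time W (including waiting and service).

First, compute utilization: ρ = λ/μ = 3.7/10.0 = 0.3700
For M/M/1: W = 1/(μ-λ)
W = 1/(10.0-3.7) = 1/6.30
W = 0.1587 hours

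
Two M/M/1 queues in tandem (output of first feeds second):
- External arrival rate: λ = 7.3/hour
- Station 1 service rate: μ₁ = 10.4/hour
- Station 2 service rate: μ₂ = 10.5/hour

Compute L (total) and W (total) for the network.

By Jackson's theorem, each station behaves as independent M/M/1.
Station 1: ρ₁ = 7.3/10.4 = 0.7019, L₁ = ρ₁/(1-ρ₁) = λ/(μ₁-λ) = 7.3/3.10 = 2.35484
Station 2: ρ₂ = 7.3/10.5 = 0.6952, L₂ = ρ₂/(1-ρ₂) = λ/(μ₂-λ) = 7.3/3.20 = 2.28125
Total: L = L₁ + L₂ = 2.35484 + 2.28125 = 4.6361
W = L/λ = 4.6361/7.3 = 0.6351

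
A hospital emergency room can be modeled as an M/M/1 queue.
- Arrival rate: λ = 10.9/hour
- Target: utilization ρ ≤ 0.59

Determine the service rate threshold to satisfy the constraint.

ρ = λ/μ, so μ = λ/ρ
μ ≥ 10.9/0.59 = 18.4746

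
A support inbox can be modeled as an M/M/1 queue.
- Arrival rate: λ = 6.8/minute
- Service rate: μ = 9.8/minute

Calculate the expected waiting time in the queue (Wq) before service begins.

First, compute utilization: ρ = λ/μ = 6.8/9.8 = 0.6939
For M/M/1: Wq = λ/(μ(μ-λ))
Wq = 6.8/(9.8 × (9.8-6.8))
Wq = 6.8/(9.8 × 3.00)
Wq = 0.2313 minutes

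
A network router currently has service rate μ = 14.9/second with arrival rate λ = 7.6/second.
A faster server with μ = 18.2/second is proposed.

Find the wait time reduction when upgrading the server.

System 1: ρ₁ = 7.6/14.9 = 0.5101, W₁ = 1/(14.9-7.6) = 0.13699
System 2: ρ₂ = 7.6/18.2 = 0.4176, W₂ = 1/(18.2-7.6) = 0.094340
Improvement: (W₁-W₂)/W₁ = (0.13699-0.094340)/0.13699 = 31.13%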